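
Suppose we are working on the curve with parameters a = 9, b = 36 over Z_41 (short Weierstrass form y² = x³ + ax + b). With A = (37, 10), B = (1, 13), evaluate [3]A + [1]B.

First 3A:
Repeated addition: build up to 3A.
2A: tangent at (37, 10): λ = (3·37² + 9)/(2·10) ≡ 16/20. 20⁻¹ ≡ 39 (mod 41), so λ ≡ 16·39 ≡ 9.
  x = λ² - 37 - 37 = 81 - 74 ≡ 7; y = λ·(37 - 7) - 10 ≡ 14. → (7, 14)
3A: (7, 14) + (37, 10). λ = (10 - 14)/(37 - 7) ≡ 37/30 mod 41. 30⁻¹ ≡ 26 (mod 41), so λ ≡ 19.
  x = λ² - 7 - 37 = 361 - 44 ≡ 30; y = λ·(7 - 30) - 14 ≡ 0. → (30, 0)
3A = (30, 0).
Finally 3A + B:
(30, 0) + (1, 13). λ = (13 - 0)/(1 - 30) ≡ 13/12 mod 41. 12⁻¹ ≡ 24 (mod 41), so λ ≡ 25.
  x = λ² - 30 - 1 = 625 - 31 ≡ 20; y = λ·(30 - 20) - 0 ≡ 4. → (20, 4)

(20, 4)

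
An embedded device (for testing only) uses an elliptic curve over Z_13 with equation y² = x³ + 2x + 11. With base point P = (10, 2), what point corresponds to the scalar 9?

(11, 5)

Repeated addition: build up to 9P.
2P: tangent at (10, 2): λ = (3·10² + 2)/(2·2) ≡ 3/4. 4⁻¹ ≡ 10 (mod 13), so λ ≡ 3·10 ≡ 4.
  x = λ² - 10 - 10 = 16 - 20 ≡ 9; y = λ·(10 - 9) - 2 ≡ 2. → (9, 2)
3P: (9, 2) + (10, 2). λ = (2 - 2)/(10 - 9) ≡ 0/1 mod 13. 1⁻¹ ≡ 1 (mod 13), so λ ≡ 0.
  x = λ² - 9 - 10 = 0 - 19 ≡ 7; y = λ·(9 - 7) - 2 ≡ 11. → (7, 11)
4P: (7, 11) + (10, 2). λ = (2 - 11)/(10 - 7) ≡ 4/3 mod 13. 3⁻¹ ≡ 9 (mod 13), so λ ≡ 10.
  x = λ² - 7 - 10 = 100 - 17 ≡ 5; y = λ·(7 - 5) - 11 ≡ 9. → (5, 9)
5P: (5, 9) + (10, 2). λ = (2 - 9)/(10 - 5) ≡ 6/5 mod 13. 5⁻¹ ≡ 8 (mod 13) since 5·8 = 40 ≡ 1, so λ ≡ 9.
  x = λ² - 5 - 10 = 81 - 15 ≡ 1; y = λ·(5 - 1) - 9 ≡ 1. → (1, 1)
6P: (1, 1) + (10, 2). λ = (2 - 1)/(10 - 1) ≡ 1/9 mod 13. 9⁻¹ ≡ 3 (mod 13), so λ ≡ 3.
  x = λ² - 1 - 10 = 9 - 11 ≡ 11; y = λ·(1 - 11) - 1 ≡ 8. → (11, 8)
7P: (11, 8) + (10, 2). λ = (2 - 8)/(10 - 11) ≡ 7/12 mod 13. 12⁻¹ ≡ 12 (mod 13), so λ ≡ 6.
  x = λ² - 11 - 10 = 36 - 21 ≡ 2; y = λ·(11 - 2) - 8 ≡ 7. → (2, 7)
8P: (2, 7) + (10, 2). λ = (2 - 7)/(10 - 2) ≡ 8/8 mod 13. 8⁻¹ ≡ 5 (mod 13), so λ ≡ 1.
  x = λ² - 2 - 10 = 1 - 12 ≡ 2; y = λ·(2 - 2) - 7 ≡ 6. → (2, 6)
9P: (2, 6) + (10, 2). λ = (2 - 6)/(10 - 2) ≡ 9/8 mod 13. 8⁻¹ ≡ 5 (mod 13) since 8·5 = 40 ≡ 1, so λ ≡ 6.
  x = λ² - 2 - 10 = 36 - 12 ≡ 11; y = λ·(2 - 11) - 6 ≡ 5. → (11, 5)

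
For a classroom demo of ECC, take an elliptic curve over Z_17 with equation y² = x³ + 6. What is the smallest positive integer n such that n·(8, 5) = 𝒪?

9

2P: tangent at (8, 5): λ = (3·8² + 0)/(2·5) ≡ 5/10. 10⁻¹ ≡ 12 (mod 17), so λ ≡ 5·12 ≡ 9.
  x = λ² - 8 - 8 = 81 - 16 ≡ 14; y = λ·(8 - 14) - 5 ≡ 9. → (14, 9)
3P: (14, 9) + (8, 5). λ = (5 - 9)/(8 - 14) ≡ 13/11 mod 17. 11⁻¹ ≡ 14 (mod 17) since 11·14 = 154 ≡ 1, so λ ≡ 12.
  x = λ² - 14 - 8 = 144 - 22 ≡ 3; y = λ·(14 - 3) - 9 ≡ 4. → (3, 4)
4P: (3, 4) + (8, 5). λ = (5 - 4)/(8 - 3) ≡ 1/5 mod 17. 5⁻¹ ≡ 7 (mod 17) since 5·7 = 35 ≡ 1, so λ ≡ 7.
  x = λ² - 3 - 8 = 49 - 11 ≡ 4; y = λ·(3 - 4) - 4 ≡ 6. → (4, 6)
5P: (4, 6) + (8, 5). λ = (5 - 6)/(8 - 4) ≡ 16/4 mod 17. 4⁻¹ ≡ 13 (mod 17) since 4·13 = 52 ≡ 1, so λ ≡ 4.
  x = λ² - 4 - 8 = 16 - 12 ≡ 4; y = λ·(4 - 4) - 6 ≡ 11. → (4, 11)
6P: (4, 11) + (8, 5). λ = (5 - 11)/(8 - 4) ≡ 11/4 mod 17. 4⁻¹ ≡ 13 (mod 17), so λ ≡ 7.
  x = λ² - 4 - 8 = 49 - 12 ≡ 3; y = λ·(4 - 3) - 11 ≡ 13. → (3, 13)
7P: (3, 13) + (8, 5). λ = (5 - 13)/(8 - 3) ≡ 9/5 mod 17. 5⁻¹ ≡ 7 (mod 17), so λ ≡ 12.
  x = λ² - 3 - 8 = 144 - 11 ≡ 14; y = λ·(3 - 14) - 13 ≡ 8. → (14, 8)
8P: (14, 8) + (8, 5). λ = (5 - 8)/(8 - 14) ≡ 14/11 mod 17. 11⁻¹ ≡ 14 (mod 17) since 11·14 = 154 ≡ 1, so λ ≡ 9.
  x = λ² - 14 - 8 = 81 - 22 ≡ 8; y = λ·(14 - 8) - 8 ≡ 12. → (8, 12)
9P: (8, 12) + (8, 5): same x and y₁ ≡ -y₂, so the sum is 𝒪.
9P = 𝒪, so the order is 9.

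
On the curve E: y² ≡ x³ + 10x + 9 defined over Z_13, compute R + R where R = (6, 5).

tangent at (6, 5): λ = (3·6² + 10)/(2·5) ≡ 1/10. 10⁻¹ ≡ 4 (mod 13) since 10·4 = 40 ≡ 1, so λ ≡ 1·4 ≡ 4.
  x = λ² - 6 - 6 = 16 - 12 ≡ 4; y = λ·(6 - 4) - 5 ≡ 3. → (4, 3)

(4, 3)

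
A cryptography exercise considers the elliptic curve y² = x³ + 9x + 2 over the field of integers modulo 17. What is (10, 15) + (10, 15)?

tangent at (10, 15): λ = (3·10² + 9)/(2·15) ≡ 3/13. 13⁻¹ ≡ 4 (mod 17), so λ ≡ 3·4 ≡ 12.
  x = λ² - 10 - 10 = 144 - 20 ≡ 5; y = λ·(10 - 5) - 15 ≡ 11. → (5, 11)

(5, 11)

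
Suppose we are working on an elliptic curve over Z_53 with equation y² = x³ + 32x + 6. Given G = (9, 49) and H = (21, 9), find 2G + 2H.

First 2G:
Repeated addition: build up to 2G.
2G: tangent at (9, 49): λ = (3·9² + 32)/(2·49) ≡ 10/45. 45⁻¹ ≡ 33 (mod 53), so λ ≡ 10·33 ≡ 12.
  x = λ² - 9 - 9 = 144 - 18 ≡ 20; y = λ·(9 - 20) - 49 ≡ 31. → (20, 31)
2G = (20, 31).
Next 2H:
Repeated addition: build up to 2H.
2H: tangent at (21, 9): λ = (3·21² + 32)/(2·9) ≡ 30/18. 18⁻¹ ≡ 3 (mod 53) since 18·3 = 54 ≡ 1, so λ ≡ 30·3 ≡ 37.
  x = λ² - 21 - 21 = 1369 - 42 ≡ 2; y = λ·(21 - 2) - 9 ≡ 5. → (2, 5)
2H = (2, 5).
Finally 2G + 2H:
(20, 31) + (2, 5). λ = (5 - 31)/(2 - 20) ≡ 27/35 mod 53. 35⁻¹ ≡ 50 (mod 53), so λ ≡ 25.
  x = λ² - 20 - 2 = 625 - 22 ≡ 20; y = λ·(20 - 20) - 31 ≡ 22. → (20, 22)

(20, 22)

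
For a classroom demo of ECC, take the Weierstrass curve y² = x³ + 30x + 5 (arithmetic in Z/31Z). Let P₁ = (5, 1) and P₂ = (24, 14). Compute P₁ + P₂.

(5, 1) + (24, 14). λ = (14 - 1)/(24 - 5) ≡ 13/19 mod 31. 19⁻¹ ≡ 18 (mod 31), so λ ≡ 17.
  x = λ² - 5 - 24 = 289 - 29 ≡ 12; y = λ·(5 - 12) - 1 ≡ 4. → (12, 4)

(12, 4)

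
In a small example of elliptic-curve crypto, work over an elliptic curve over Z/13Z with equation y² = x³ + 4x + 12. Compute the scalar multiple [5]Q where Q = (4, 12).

(10, 8)

Double-and-add on 5 = (101)₂. Start with Q = (4, 12) for the leading 1-bit.
double: tangent at (4, 12): λ = (3·4² + 4)/(2·12) ≡ 0/11. 11⁻¹ ≡ 6 (mod 13), so λ ≡ 0·6 ≡ 0.
  x = λ² - 4 - 4 = 0 - 8 ≡ 5; y = λ·(4 - 5) - 12 ≡ 1. → (5, 1)
double: tangent at (5, 1): λ = (3·5² + 4)/(2·1) ≡ 1/2. 2⁻¹ ≡ 7 (mod 13), so λ ≡ 1·7 ≡ 7.
  x = λ² - 5 - 5 = 49 - 10 ≡ 0; y = λ·(5 - 0) - 1 ≡ 8. → (0, 8)
add Q: (0, 8) + (4, 12). λ = (12 - 8)/(4 - 0) ≡ 4/4 mod 13. 4⁻¹ ≡ 10 (mod 13), so λ ≡ 1.
  x = λ² - 0 - 4 = 1 - 4 ≡ 10; y = λ·(0 - 10) - 8 ≡ 8. → (10, 8)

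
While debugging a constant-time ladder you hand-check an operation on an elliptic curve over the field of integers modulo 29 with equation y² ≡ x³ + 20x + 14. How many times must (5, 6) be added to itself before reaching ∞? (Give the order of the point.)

9

2P: tangent at (5, 6): λ = (3·5² + 20)/(2·6) ≡ 8/12. 12⁻¹ ≡ 17 (mod 29), so λ ≡ 8·17 ≡ 20.
  x = λ² - 5 - 5 = 400 - 10 ≡ 13; y = λ·(5 - 13) - 6 ≡ 8. → (13, 8)
3P: (13, 8) + (5, 6). λ = (6 - 8)/(5 - 13) ≡ 27/21 mod 29. 21⁻¹ ≡ 18 (mod 29), so λ ≡ 22.
  x = λ² - 13 - 5 = 484 - 18 ≡ 2; y = λ·(13 - 2) - 8 ≡ 2. → (2, 2)
4P: (2, 2) + (5, 6). λ = (6 - 2)/(5 - 2) ≡ 4/3 mod 29. 3⁻¹ ≡ 10 (mod 29) since 3·10 = 30 ≡ 1, so λ ≡ 11.
  x = λ² - 2 - 5 = 121 - 7 ≡ 27; y = λ·(2 - 27) - 2 ≡ 13. → (27, 13)
5P: (27, 13) + (5, 6). λ = (6 - 13)/(5 - 27) ≡ 22/7 mod 29. 7⁻¹ ≡ 25 (mod 29) since 7·25 = 175 ≡ 1, so λ ≡ 28.
  x = λ² - 27 - 5 = 784 - 32 ≡ 27; y = λ·(27 - 27) - 13 ≡ 16. → (27, 16)
6P: (27, 16) + (5, 6). λ = (6 - 16)/(5 - 27) ≡ 19/7 mod 29. 7⁻¹ ≡ 25 (mod 29), so λ ≡ 11.
  x = λ² - 27 - 5 = 121 - 32 ≡ 2; y = λ·(27 - 2) - 16 ≡ 27. → (2, 27)
7P: (2, 27) + (5, 6). λ = (6 - 27)/(5 - 2) ≡ 8/3 mod 29. 3⁻¹ ≡ 10 (mod 29), so λ ≡ 22.
  x = λ² - 2 - 5 = 484 - 7 ≡ 13; y = λ·(2 - 13) - 27 ≡ 21. → (13, 21)
8P: (13, 21) + (5, 6). λ = (6 - 21)/(5 - 13) ≡ 14/21 mod 29. 21⁻¹ ≡ 18 (mod 29) since 21·18 = 378 ≡ 1, so λ ≡ 20.
  x = λ² - 13 - 5 = 400 - 18 ≡ 5; y = λ·(13 - 5) - 21 ≡ 23. → (5, 23)
9P: (5, 23) + (5, 6): same x and y₁ ≡ -y₂, so the sum is ∞.
9P = ∞, so the order is 9.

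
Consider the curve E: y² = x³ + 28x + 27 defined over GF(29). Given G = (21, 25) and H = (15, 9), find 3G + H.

(11, 10)

First 3G:
Repeated addition: build up to 3G.
2G: tangent at (21, 25): λ = (3·21² + 28)/(2·25) ≡ 17/21. 21⁻¹ ≡ 18 (mod 29), so λ ≡ 17·18 ≡ 16.
  x = λ² - 21 - 21 = 256 - 42 ≡ 11; y = λ·(21 - 11) - 25 ≡ 19. → (11, 19)
3G: (11, 19) + (21, 25). λ = (25 - 19)/(21 - 11) ≡ 6/10 mod 29. 10⁻¹ ≡ 3 (mod 29) since 10·3 = 30 ≡ 1, so λ ≡ 18.
  x = λ² - 11 - 21 = 324 - 32 ≡ 2; y = λ·(11 - 2) - 19 ≡ 27. → (2, 27)
3G = (2, 27).
Finally 3G + H:
(2, 27) + (15, 9). λ = (9 - 27)/(15 - 2) ≡ 11/13 mod 29. 13⁻¹ ≡ 9 (mod 29), so λ ≡ 12.
  x = λ² - 2 - 15 = 144 - 17 ≡ 11; y = λ·(2 - 11) - 27 ≡ 10. → (11, 10)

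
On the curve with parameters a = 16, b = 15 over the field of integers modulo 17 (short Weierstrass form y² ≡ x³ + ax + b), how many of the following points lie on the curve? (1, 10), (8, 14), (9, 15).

(1, 10): 10² ≡ 15, rhs ≡ 15 → on.
(8, 14): 14² ≡ 9, rhs ≡ 9 → on.
(9, 15): 15² ≡ 4, rhs ≡ 4 → on.

3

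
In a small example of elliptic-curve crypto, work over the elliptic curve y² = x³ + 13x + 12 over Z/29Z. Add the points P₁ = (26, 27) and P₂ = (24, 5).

(13, 0)

(26, 27) + (24, 5). λ = (5 - 27)/(24 - 26) ≡ 7/27 mod 29. 27⁻¹ ≡ 14 (mod 29) since 27·14 = 378 ≡ 1, so λ ≡ 11.
  x = λ² - 26 - 24 = 121 - 50 ≡ 13; y = λ·(26 - 13) - 27 ≡ 0. → (13, 0)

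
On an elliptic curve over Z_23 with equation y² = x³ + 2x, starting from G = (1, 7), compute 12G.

Repeated addition: build up to 12G.
2G: tangent at (1, 7): λ = (3·1² + 2)/(2·7) ≡ 5/14. 14⁻¹ ≡ 5 (mod 23) since 14·5 = 70 ≡ 1, so λ ≡ 5·5 ≡ 2.
  x = λ² - 1 - 1 = 4 - 2 ≡ 2; y = λ·(1 - 2) - 7 ≡ 14. → (2, 14)
3G: (2, 14) + (1, 7). λ = (7 - 14)/(1 - 2) ≡ 16/22 mod 23. 22⁻¹ ≡ 22 (mod 23) since 22·22 = 484 ≡ 1, so λ ≡ 7.
  x = λ² - 2 - 1 = 49 - 3 ≡ 0; y = λ·(2 - 0) - 14 ≡ 0. → (0, 0)
4G: (0, 0) + (1, 7). λ = (7 - 0)/(1 - 0) ≡ 7/1 mod 23. 1⁻¹ ≡ 1 (mod 23) since 1·1 = 1 ≡ 1, so λ ≡ 7.
  x = λ² - 0 - 1 = 49 - 1 ≡ 2; y = λ·(0 - 2) - 0 ≡ 9. → (2, 9)
5G: (2, 9) + (1, 7). λ = (7 - 9)/(1 - 2) ≡ 21/22 mod 23. 22⁻¹ ≡ 22 (mod 23) since 22·22 = 484 ≡ 1, so λ ≡ 2.
  x = λ² - 2 - 1 = 4 - 3 ≡ 1; y = λ·(2 - 1) - 9 ≡ 16. → (1, 16)
6G: (1, 16) + (1, 7): same x and y₁ ≡ -y₂, so the sum is 𝒪.
7G: 𝒪 + (1, 7) = (1, 7) (identity).
8G: tangent at (1, 7): λ = (3·1² + 2)/(2·7) ≡ 5/14. 14⁻¹ ≡ 5 (mod 23), so λ ≡ 5·5 ≡ 2.
  x = λ² - 1 - 1 = 4 - 2 ≡ 2; y = λ·(1 - 2) - 7 ≡ 14. → (2, 14)
9G: (2, 14) + (1, 7). λ = (7 - 14)/(1 - 2) ≡ 16/22 mod 23. 22⁻¹ ≡ 22 (mod 23) since 22·22 = 484 ≡ 1, so λ ≡ 7.
  x = λ² - 2 - 1 = 49 - 3 ≡ 0; y = λ·(2 - 0) - 14 ≡ 0. → (0, 0)
10G: (0, 0) + (1, 7). λ = (7 - 0)/(1 - 0) ≡ 7/1 mod 23. 1⁻¹ ≡ 1 (mod 23), so λ ≡ 7.
  x = λ² - 0 - 1 = 49 - 1 ≡ 2; y = λ·(0 - 2) - 0 ≡ 9. → (2, 9)
11G: (2, 9) + (1, 7). λ = (7 - 9)/(1 - 2) ≡ 21/22 mod 23. 22⁻¹ ≡ 22 (mod 23), so λ ≡ 2.
  x = λ² - 2 - 1 = 4 - 3 ≡ 1; y = λ·(2 - 1) - 9 ≡ 16. → (1, 16)
12G: (1, 16) + (1, 7): same x and y₁ ≡ -y₂, so the sum is 𝒪.

O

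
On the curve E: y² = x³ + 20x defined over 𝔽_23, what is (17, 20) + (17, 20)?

tangent at (17, 20): λ = (3·17² + 20)/(2·20) ≡ 13/17. 17⁻¹ ≡ 19 (mod 23), so λ ≡ 13·19 ≡ 17.
  x = λ² - 17 - 17 = 289 - 34 ≡ 2; y = λ·(17 - 2) - 20 ≡ 5. → (2, 5)

(2, 5)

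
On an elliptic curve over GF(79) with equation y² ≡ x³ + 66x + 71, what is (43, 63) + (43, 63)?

tangent at (43, 63): λ = (3·43² + 66)/(2·63) ≡ 4/47. 47⁻¹ ≡ 37 (mod 79), so λ ≡ 4·37 ≡ 69.
  x = λ² - 43 - 43 = 4761 - 86 ≡ 14; y = λ·(43 - 14) - 63 ≡ 42. → (14, 42)

(14, 42)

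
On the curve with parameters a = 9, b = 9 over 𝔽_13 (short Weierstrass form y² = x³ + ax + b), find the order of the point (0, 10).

2P: tangent at (0, 10): λ = (3·0² + 9)/(2·10) ≡ 9/7. 7⁻¹ ≡ 2 (mod 13), so λ ≡ 9·2 ≡ 5.
  x = λ² - 0 - 0 = 25 - 0 ≡ 12; y = λ·(0 - 12) - 10 ≡ 8. → (12, 8)
3P: (12, 8) + (0, 10). λ = (10 - 8)/(0 - 12) ≡ 2/1 mod 13. 1⁻¹ ≡ 1 (mod 13) since 1·1 = 1 ≡ 1, so λ ≡ 2.
  x = λ² - 12 - 0 = 4 - 12 ≡ 5; y = λ·(12 - 5) - 8 ≡ 6. → (5, 6)
4P: (5, 6) + (0, 10). λ = (10 - 6)/(0 - 5) ≡ 4/8 mod 13. 8⁻¹ ≡ 5 (mod 13), so λ ≡ 7.
  x = λ² - 5 - 0 = 49 - 5 ≡ 5; y = λ·(5 - 5) - 6 ≡ 7. → (5, 7)
5P: (5, 7) + (0, 10). λ = (10 - 7)/(0 - 5) ≡ 3/8 mod 13. 8⁻¹ ≡ 5 (mod 13) since 8·5 = 40 ≡ 1, so λ ≡ 2.
  x = λ² - 5 - 0 = 4 - 5 ≡ 12; y = λ·(5 - 12) - 7 ≡ 5. → (12, 5)
6P: (12, 5) + (0, 10). λ = (10 - 5)/(0 - 12) ≡ 5/1 mod 13. 1⁻¹ ≡ 1 (mod 13), so λ ≡ 5.
  x = λ² - 12 - 0 = 25 - 12 ≡ 0; y = λ·(12 - 0) - 5 ≡ 3. → (0, 3)
7P: (0, 3) + (0, 10): same x and y₁ ≡ -y₂, so the sum is 𝒪.
7P = 𝒪, so the order is 7.

7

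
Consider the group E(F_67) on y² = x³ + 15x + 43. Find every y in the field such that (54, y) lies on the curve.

none

x³ + 15x + 43 = 158317 ≡ 63 (mod 67).
63 is a non-residue mod 67; no y exists.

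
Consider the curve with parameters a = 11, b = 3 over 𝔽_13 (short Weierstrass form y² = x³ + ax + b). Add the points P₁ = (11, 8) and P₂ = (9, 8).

(11, 8) + (9, 8). λ = (8 - 8)/(9 - 11) ≡ 0/11 mod 13. 11⁻¹ ≡ 6 (mod 13), so λ ≡ 0.
  x = λ² - 11 - 9 = 0 - 20 ≡ 6; y = λ·(11 - 6) - 8 ≡ 5. → (6, 5)

(6, 5)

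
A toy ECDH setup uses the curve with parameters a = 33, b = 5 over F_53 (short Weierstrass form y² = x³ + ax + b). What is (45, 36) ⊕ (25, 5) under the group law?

(7, 7)

(45, 36) + (25, 5). λ = (5 - 36)/(25 - 45) ≡ 22/33 mod 53. 33⁻¹ ≡ 45 (mod 53), so λ ≡ 36.
  x = λ² - 45 - 25 = 1296 - 70 ≡ 7; y = λ·(45 - 7) - 36 ≡ 7. → (7, 7)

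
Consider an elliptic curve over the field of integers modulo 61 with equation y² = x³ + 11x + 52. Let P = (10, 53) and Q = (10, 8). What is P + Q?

The two points share x = 10 and their y-coordinates satisfy 53 + 8 ≡ 0 (mod 61), so they are inverses. Their sum is O.

O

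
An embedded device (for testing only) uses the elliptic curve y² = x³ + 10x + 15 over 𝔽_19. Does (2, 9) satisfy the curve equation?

y² = 9² ≡ 5; x³ + 10x + 15 = 43 ≡ 5 (mod 19). 5 = 5.

yes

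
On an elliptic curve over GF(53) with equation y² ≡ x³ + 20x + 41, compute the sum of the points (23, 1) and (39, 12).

(23, 1) + (39, 12). λ = (12 - 1)/(39 - 23) ≡ 11/16 mod 53. 16⁻¹ ≡ 10 (mod 53) since 16·10 = 160 ≡ 1, so λ ≡ 4.
  x = λ² - 23 - 39 = 16 - 62 ≡ 7; y = λ·(23 - 7) - 1 ≡ 10. → (7, 10)

(7, 10)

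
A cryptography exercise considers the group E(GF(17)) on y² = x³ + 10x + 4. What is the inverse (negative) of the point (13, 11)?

(13, 6)

-(13, 11) = (13, -11 mod 17) = (13, 6).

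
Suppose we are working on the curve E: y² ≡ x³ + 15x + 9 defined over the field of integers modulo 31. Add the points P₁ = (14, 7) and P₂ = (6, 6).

(27, 3)

(14, 7) + (6, 6). λ = (6 - 7)/(6 - 14) ≡ 30/23 mod 31. 23⁻¹ ≡ 27 (mod 31) since 23·27 = 621 ≡ 1, so λ ≡ 4.
  x = λ² - 14 - 6 = 16 - 20 ≡ 27; y = λ·(14 - 27) - 7 ≡ 3. → (27, 3)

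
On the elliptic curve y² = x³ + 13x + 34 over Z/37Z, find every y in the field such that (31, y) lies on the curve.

6, 31

x³ + 13x + 34 = 30228 ≡ 36 (mod 37).
Square roots of 36 mod 37: 6 and 31 (since 6² = 36 ≡ 36).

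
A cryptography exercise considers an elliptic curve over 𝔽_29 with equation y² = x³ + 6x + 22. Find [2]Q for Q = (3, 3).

(17, 7)

tangent at (3, 3): λ = (3·3² + 6)/(2·3) ≡ 4/6. 6⁻¹ ≡ 5 (mod 29), so λ ≡ 4·5 ≡ 20.
  x = λ² - 3 - 3 = 400 - 6 ≡ 17; y = λ·(3 - 17) - 3 ≡ 7. → (17, 7)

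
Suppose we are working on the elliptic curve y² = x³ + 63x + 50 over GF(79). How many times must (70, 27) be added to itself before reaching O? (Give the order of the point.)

2P: tangent at (70, 27): λ = (3·70² + 63)/(2·27) ≡ 69/54. 54⁻¹ ≡ 60 (mod 79), so λ ≡ 69·60 ≡ 32.
  x = λ² - 70 - 70 = 1024 - 140 ≡ 15; y = λ·(70 - 15) - 27 ≡ 74. → (15, 74)
3P: (15, 74) + (70, 27). λ = (27 - 74)/(70 - 15) ≡ 32/55 mod 79. 55⁻¹ ≡ 23 (mod 79) since 55·23 = 1265 ≡ 1, so λ ≡ 25.
  x = λ² - 15 - 70 = 625 - 85 ≡ 66; y = λ·(15 - 66) - 74 ≡ 73. → (66, 73)
4P: (66, 73) + (70, 27). λ = (27 - 73)/(70 - 66) ≡ 33/4 mod 79. 4⁻¹ ≡ 20 (mod 79) since 4·20 = 80 ≡ 1, so λ ≡ 28.
  x = λ² - 66 - 70 = 784 - 136 ≡ 16; y = λ·(66 - 16) - 73 ≡ 63. → (16, 63)
5P: (16, 63) + (70, 27). λ = (27 - 63)/(70 - 16) ≡ 43/54 mod 79. 54⁻¹ ≡ 60 (mod 79) since 54·60 = 3240 ≡ 1, so λ ≡ 52.
  x = λ² - 16 - 70 = 2704 - 86 ≡ 11; y = λ·(16 - 11) - 63 ≡ 39. → (11, 39)
6P: (11, 39) + (70, 27). λ = (27 - 39)/(70 - 11) ≡ 67/59 mod 79. 59⁻¹ ≡ 75 (mod 79) since 59·75 = 4425 ≡ 1, so λ ≡ 48.
  x = λ² - 11 - 70 = 2304 - 81 ≡ 11; y = λ·(11 - 11) - 39 ≡ 40. → (11, 40)
7P: (11, 40) + (70, 27). λ = (27 - 40)/(70 - 11) ≡ 66/59 mod 79. 59⁻¹ ≡ 75 (mod 79), so λ ≡ 52.
  x = λ² - 11 - 70 = 2704 - 81 ≡ 16; y = λ·(11 - 16) - 40 ≡ 16. → (16, 16)
8P: (16, 16) + (70, 27). λ = (27 - 16)/(70 - 16) ≡ 11/54 mod 79. 54⁻¹ ≡ 60 (mod 79), so λ ≡ 28.
  x = λ² - 16 - 70 = 784 - 86 ≡ 66; y = λ·(16 - 66) - 16 ≡ 6. → (66, 6)
9P: (66, 6) + (70, 27). λ = (27 - 6)/(70 - 66) ≡ 21/4 mod 79. 4⁻¹ ≡ 20 (mod 79), so λ ≡ 25.
  x = λ² - 66 - 70 = 625 - 136 ≡ 15; y = λ·(66 - 15) - 6 ≡ 5. → (15, 5)
10P: (15, 5) + (70, 27). λ = (27 - 5)/(70 - 15) ≡ 22/55 mod 79. 55⁻¹ ≡ 23 (mod 79), so λ ≡ 32.
  x = λ² - 15 - 70 = 1024 - 85 ≡ 70; y = λ·(15 - 70) - 5 ≡ 52. → (70, 52)
11P: (70, 52) + (70, 27): same x and y₁ ≡ -y₂, so the sum is O.
11P = O, so the order is 11.

11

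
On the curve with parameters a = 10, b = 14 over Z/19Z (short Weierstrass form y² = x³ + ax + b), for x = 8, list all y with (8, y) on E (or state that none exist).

x³ + 10x + 14 = 606 ≡ 17 (mod 19).
Square roots of 17 mod 19: 6 and 13 (since 6² = 36 ≡ 17).

6, 13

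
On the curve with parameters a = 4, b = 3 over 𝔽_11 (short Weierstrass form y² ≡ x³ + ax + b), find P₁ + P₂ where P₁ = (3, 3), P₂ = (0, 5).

(3, 3) + (0, 5). λ = (5 - 3)/(0 - 3) ≡ 2/8 mod 11. 8⁻¹ ≡ 7 (mod 11), so λ ≡ 3.
  x = λ² - 3 - 0 = 9 - 3 ≡ 6; y = λ·(3 - 6) - 3 ≡ 10. → (6, 10)

(6, 10)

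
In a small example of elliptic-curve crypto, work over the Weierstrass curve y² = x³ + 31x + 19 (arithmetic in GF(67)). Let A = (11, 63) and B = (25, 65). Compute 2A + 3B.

(11, 4)

First 2A:
Repeated addition: build up to 2A.
2A: tangent at (11, 63): λ = (3·11² + 31)/(2·63) ≡ 59/59. 59⁻¹ ≡ 25 (mod 67), so λ ≡ 59·25 ≡ 1.
  x = λ² - 11 - 11 = 1 - 22 ≡ 46; y = λ·(11 - 46) - 63 ≡ 36. → (46, 36)
2A = (46, 36).
Next 3B:
Repeated addition: build up to 3B.
2B: tangent at (25, 65): λ = (3·25² + 31)/(2·65) ≡ 30/63. 63⁻¹ ≡ 50 (mod 67) since 63·50 = 3150 ≡ 1, so λ ≡ 30·50 ≡ 26.
  x = λ² - 25 - 25 = 676 - 50 ≡ 23; y = λ·(25 - 23) - 65 ≡ 54. → (23, 54)
3B: (23, 54) + (25, 65). λ = (65 - 54)/(25 - 23) ≡ 11/2 mod 67. 2⁻¹ ≡ 34 (mod 67) since 2·34 = 68 ≡ 1, so λ ≡ 39.
  x = λ² - 23 - 25 = 1521 - 48 ≡ 66; y = λ·(23 - 66) - 54 ≡ 11. → (66, 11)
3B = (66, 11).
Finally 2A + 3B:
(46, 36) + (66, 11). λ = (11 - 36)/(66 - 46) ≡ 42/20 mod 67. 20⁻¹ ≡ 57 (mod 67), so λ ≡ 49.
  x = λ² - 46 - 66 = 2401 - 112 ≡ 11; y = λ·(46 - 11) - 36 ≡ 4. → (11, 4)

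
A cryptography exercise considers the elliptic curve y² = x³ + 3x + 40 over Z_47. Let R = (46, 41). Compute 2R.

(14, 37)

tangent at (46, 41): λ = (3·46² + 3)/(2·41) ≡ 6/35. 35⁻¹ ≡ 43 (mod 47), so λ ≡ 6·43 ≡ 23.
  x = λ² - 46 - 46 = 529 - 92 ≡ 14; y = λ·(46 - 14) - 41 ≡ 37. → (14, 37)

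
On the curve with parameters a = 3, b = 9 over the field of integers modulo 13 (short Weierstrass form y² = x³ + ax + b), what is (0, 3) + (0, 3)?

tangent at (0, 3): λ = (3·0² + 3)/(2·3) ≡ 3/6. 6⁻¹ ≡ 11 (mod 13), so λ ≡ 3·11 ≡ 7.
  x = λ² - 0 - 0 = 49 - 0 ≡ 10; y = λ·(0 - 10) - 3 ≡ 5. → (10, 5)

(10, 5)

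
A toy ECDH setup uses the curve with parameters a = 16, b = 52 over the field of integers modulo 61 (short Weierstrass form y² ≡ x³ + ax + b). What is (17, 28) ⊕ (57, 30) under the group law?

(57, 31)

(17, 28) + (57, 30). λ = (30 - 28)/(57 - 17) ≡ 2/40 mod 61. 40⁻¹ ≡ 29 (mod 61), so λ ≡ 58.
  x = λ² - 17 - 57 = 3364 - 74 ≡ 57; y = λ·(17 - 57) - 28 ≡ 31. → (57, 31)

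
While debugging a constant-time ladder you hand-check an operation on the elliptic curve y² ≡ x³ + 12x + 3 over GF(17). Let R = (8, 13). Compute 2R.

tangent at (8, 13): λ = (3·8² + 12)/(2·13) ≡ 0/9. 9⁻¹ ≡ 2 (mod 17), so λ ≡ 0·2 ≡ 0.
  x = λ² - 8 - 8 = 0 - 16 ≡ 1; y = λ·(8 - 1) - 13 ≡ 4. → (1, 4)

(1, 4)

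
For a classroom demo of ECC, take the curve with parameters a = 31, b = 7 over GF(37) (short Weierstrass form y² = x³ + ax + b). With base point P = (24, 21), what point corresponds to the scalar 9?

Double-and-add on 9 = (1001)₂. Start with P = (24, 21) for the leading 1-bit.
double: tangent at (24, 21): λ = (3·24² + 31)/(2·21) ≡ 20/5. 5⁻¹ ≡ 15 (mod 37) since 5·15 = 75 ≡ 1, so λ ≡ 20·15 ≡ 4.
  x = λ² - 24 - 24 = 16 - 48 ≡ 5; y = λ·(24 - 5) - 21 ≡ 18. → (5, 18)
double: tangent at (5, 18): λ = (3·5² + 31)/(2·18) ≡ 32/36. 36⁻¹ ≡ 36 (mod 37), so λ ≡ 32·36 ≡ 5.
  x = λ² - 5 - 5 = 25 - 10 ≡ 15; y = λ·(5 - 15) - 18 ≡ 6. → (15, 6)
double: tangent at (15, 6): λ = (3·15² + 31)/(2·6) ≡ 3/12. 12⁻¹ ≡ 34 (mod 37), so λ ≡ 3·34 ≡ 28.
  x = λ² - 15 - 15 = 784 - 30 ≡ 14; y = λ·(15 - 14) - 6 ≡ 22. → (14, 22)
add P: (14, 22) + (24, 21). λ = (21 - 22)/(24 - 14) ≡ 36/10 mod 37. 10⁻¹ ≡ 26 (mod 37) since 10·26 = 260 ≡ 1, so λ ≡ 11.
  x = λ² - 14 - 24 = 121 - 38 ≡ 9; y = λ·(14 - 9) - 22 ≡ 33. → (9, 33)

(9, 33)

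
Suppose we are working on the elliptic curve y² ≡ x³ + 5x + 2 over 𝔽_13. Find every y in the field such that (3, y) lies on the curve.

none

x³ + 5x + 2 = 44 ≡ 5 (mod 13).
5 is a non-residue mod 13; no y exists.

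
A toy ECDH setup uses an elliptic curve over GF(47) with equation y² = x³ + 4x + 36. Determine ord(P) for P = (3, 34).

3

2P: tangent at (3, 34): λ = (3·3² + 4)/(2·34) ≡ 31/21. 21⁻¹ ≡ 9 (mod 47), so λ ≡ 31·9 ≡ 44.
  x = λ² - 3 - 3 = 1936 - 6 ≡ 3; y = λ·(3 - 3) - 34 ≡ 13. → (3, 13)
3P: (3, 13) + (3, 34): same x and y₁ ≡ -y₂, so the sum is the point at infinity.
3P = the point at infinity, so the order is 3.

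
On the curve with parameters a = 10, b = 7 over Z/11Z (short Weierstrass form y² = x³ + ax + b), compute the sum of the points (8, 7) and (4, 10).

(3, 3)

(8, 7) + (4, 10). λ = (10 - 7)/(4 - 8) ≡ 3/7 mod 11. 7⁻¹ ≡ 8 (mod 11), so λ ≡ 2.
  x = λ² - 8 - 4 = 4 - 12 ≡ 3; y = λ·(8 - 3) - 7 ≡ 3. → (3, 3)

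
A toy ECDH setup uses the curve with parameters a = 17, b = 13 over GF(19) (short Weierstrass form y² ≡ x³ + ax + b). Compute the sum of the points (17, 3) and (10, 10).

(17, 3) + (10, 10). λ = (10 - 3)/(10 - 17) ≡ 7/12 mod 19. 12⁻¹ ≡ 8 (mod 19) since 12·8 = 96 ≡ 1, so λ ≡ 18.
  x = λ² - 17 - 10 = 324 - 27 ≡ 12; y = λ·(17 - 12) - 3 ≡ 11. → (12, 11)

(12, 11)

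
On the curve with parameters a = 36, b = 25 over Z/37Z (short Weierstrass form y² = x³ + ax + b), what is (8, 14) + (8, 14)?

(5, 21)

tangent at (8, 14): λ = (3·8² + 36)/(2·14) ≡ 6/28. 28⁻¹ ≡ 4 (mod 37), so λ ≡ 6·4 ≡ 24.
  x = λ² - 8 - 8 = 576 - 16 ≡ 5; y = λ·(8 - 5) - 14 ≡ 21. → (5, 21)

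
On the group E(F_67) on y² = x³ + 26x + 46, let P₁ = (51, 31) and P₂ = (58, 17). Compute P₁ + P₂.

(51, 31) + (58, 17). λ = (17 - 31)/(58 - 51) ≡ 53/7 mod 67. 7⁻¹ ≡ 48 (mod 67), so λ ≡ 65.
  x = λ² - 51 - 58 = 4225 - 109 ≡ 29; y = λ·(51 - 29) - 31 ≡ 59. → (29, 59)

(29, 59)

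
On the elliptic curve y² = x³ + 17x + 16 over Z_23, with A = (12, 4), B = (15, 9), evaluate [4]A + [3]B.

(6, 9)

First 4A:
Double-and-add on 4 = (100)₂. Start with A = (12, 4) for the leading 1-bit.
double: tangent at (12, 4): λ = (3·12² + 17)/(2·4) ≡ 12/8. 8⁻¹ ≡ 3 (mod 23) since 8·3 = 24 ≡ 1, so λ ≡ 12·3 ≡ 13.
  x = λ² - 12 - 12 = 169 - 24 ≡ 7; y = λ·(12 - 7) - 4 ≡ 15. → (7, 15)
double: tangent at (7, 15): λ = (3·7² + 17)/(2·15) ≡ 3/7. 7⁻¹ ≡ 10 (mod 23), so λ ≡ 3·10 ≡ 7.
  x = λ² - 7 - 7 = 49 - 14 ≡ 12; y = λ·(7 - 12) - 15 ≡ 19. → (12, 19)
4A = (12, 19).
Next 3B:
Repeated addition: build up to 3B.
2B: tangent at (15, 9): λ = (3·15² + 17)/(2·9) ≡ 2/18. 18⁻¹ ≡ 9 (mod 23) since 18·9 = 162 ≡ 1, so λ ≡ 2·9 ≡ 18.
  x = λ² - 15 - 15 = 324 - 30 ≡ 18; y = λ·(15 - 18) - 9 ≡ 6. → (18, 6)
3B: (18, 6) + (15, 9). λ = (9 - 6)/(15 - 18) ≡ 3/20 mod 23. 20⁻¹ ≡ 15 (mod 23), so λ ≡ 22.
  x = λ² - 18 - 15 = 484 - 33 ≡ 14; y = λ·(18 - 14) - 6 ≡ 13. → (14, 13)
3B = (14, 13).
Finally 4A + 3B:
(12, 19) + (14, 13). λ = (13 - 19)/(14 - 12) ≡ 17/2 mod 23. 2⁻¹ ≡ 12 (mod 23), so λ ≡ 20.
  x = λ² - 12 - 14 = 400 - 26 ≡ 6; y = λ·(12 - 6) - 19 ≡ 9. → (6, 9)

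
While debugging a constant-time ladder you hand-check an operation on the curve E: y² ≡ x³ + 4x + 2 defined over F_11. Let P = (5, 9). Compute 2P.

tangent at (5, 9): λ = (3·5² + 4)/(2·9) ≡ 2/7. 7⁻¹ ≡ 8 (mod 11) since 7·8 = 56 ≡ 1, so λ ≡ 2·8 ≡ 5.
  x = λ² - 5 - 5 = 25 - 10 ≡ 4; y = λ·(5 - 4) - 9 ≡ 7. → (4, 7)

(4, 7)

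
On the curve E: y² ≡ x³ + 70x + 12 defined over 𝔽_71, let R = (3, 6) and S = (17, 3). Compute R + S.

(3, 6) + (17, 3). λ = (3 - 6)/(17 - 3) ≡ 68/14 mod 71. 14⁻¹ ≡ 66 (mod 71) since 14·66 = 924 ≡ 1, so λ ≡ 15.
  x = λ² - 3 - 17 = 225 - 20 ≡ 63; y = λ·(3 - 63) - 6 ≡ 17. → (63, 17)

(63, 17)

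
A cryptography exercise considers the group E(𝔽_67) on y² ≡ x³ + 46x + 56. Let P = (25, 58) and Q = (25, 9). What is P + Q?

O

The two points share x = 25 and their y-coordinates satisfy 58 + 9 ≡ 0 (mod 67), so they are inverses. Their sum is ∞.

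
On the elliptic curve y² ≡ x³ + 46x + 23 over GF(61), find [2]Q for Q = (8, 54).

tangent at (8, 54): λ = (3·8² + 46)/(2·54) ≡ 55/47. 47⁻¹ ≡ 13 (mod 61), so λ ≡ 55·13 ≡ 44.
  x = λ² - 8 - 8 = 1936 - 16 ≡ 29; y = λ·(8 - 29) - 54 ≡ 59. → (29, 59)

(29, 59)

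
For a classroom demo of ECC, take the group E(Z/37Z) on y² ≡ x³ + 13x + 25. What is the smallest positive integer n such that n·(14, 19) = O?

4

2P: tangent at (14, 19): λ = (3·14² + 13)/(2·19) ≡ 9/1. 1⁻¹ ≡ 1 (mod 37), so λ ≡ 9·1 ≡ 9.
  x = λ² - 14 - 14 = 81 - 28 ≡ 16; y = λ·(14 - 16) - 19 ≡ 0. → (16, 0)
3P: (16, 0) + (14, 19). λ = (19 - 0)/(14 - 16) ≡ 19/35 mod 37. 35⁻¹ ≡ 18 (mod 37), so λ ≡ 9.
  x = λ² - 16 - 14 = 81 - 30 ≡ 14; y = λ·(16 - 14) - 0 ≡ 18. → (14, 18)
4P: (14, 18) + (14, 19): same x and y₁ ≡ -y₂, so the sum is O.
4P = O, so the order is 4.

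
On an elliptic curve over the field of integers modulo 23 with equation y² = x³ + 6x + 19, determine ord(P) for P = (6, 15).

2P: tangent at (6, 15): λ = (3·6² + 6)/(2·15) ≡ 22/7. 7⁻¹ ≡ 10 (mod 23) since 7·10 = 70 ≡ 1, so λ ≡ 22·10 ≡ 13.
  x = λ² - 6 - 6 = 169 - 12 ≡ 19; y = λ·(6 - 19) - 15 ≡ 0. → (19, 0)
3P: (19, 0) + (6, 15). λ = (15 - 0)/(6 - 19) ≡ 15/10 mod 23. 10⁻¹ ≡ 7 (mod 23) since 10·7 = 70 ≡ 1, so λ ≡ 13.
  x = λ² - 19 - 6 = 169 - 25 ≡ 6; y = λ·(19 - 6) - 0 ≡ 8. → (6, 8)
4P: (6, 8) + (6, 15): same x and y₁ ≡ -y₂, so the sum is 𝒪.
4P = 𝒪, so the order is 4.

4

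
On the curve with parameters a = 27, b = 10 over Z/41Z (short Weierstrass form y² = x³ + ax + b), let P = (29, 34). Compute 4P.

(28, 2)

Repeated addition: build up to 4P.
2P: tangent at (29, 34): λ = (3·29² + 27)/(2·34) ≡ 8/27. 27⁻¹ ≡ 38 (mod 41) since 27·38 = 1026 ≡ 1, so λ ≡ 8·38 ≡ 17.
  x = λ² - 29 - 29 = 289 - 58 ≡ 26; y = λ·(29 - 26) - 34 ≡ 17. → (26, 17)
3P: (26, 17) + (29, 34). λ = (34 - 17)/(29 - 26) ≡ 17/3 mod 41. 3⁻¹ ≡ 14 (mod 41) since 3·14 = 42 ≡ 1, so λ ≡ 33.
  x = λ² - 26 - 29 = 1089 - 55 ≡ 9; y = λ·(26 - 9) - 17 ≡ 11. → (9, 11)
4P: (9, 11) + (29, 34). λ = (34 - 11)/(29 - 9) ≡ 23/20 mod 41. 20⁻¹ ≡ 39 (mod 41), so λ ≡ 36.
  x = λ² - 9 - 29 = 1296 - 38 ≡ 28; y = λ·(9 - 28) - 11 ≡ 2. → (28, 2)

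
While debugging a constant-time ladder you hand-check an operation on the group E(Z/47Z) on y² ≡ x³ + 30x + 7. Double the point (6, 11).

(39, 17)

tangent at (6, 11): λ = (3·6² + 30)/(2·11) ≡ 44/22. 22⁻¹ ≡ 15 (mod 47), so λ ≡ 44·15 ≡ 2.
  x = λ² - 6 - 6 = 4 - 12 ≡ 39; y = λ·(6 - 39) - 11 ≡ 17. → (39, 17)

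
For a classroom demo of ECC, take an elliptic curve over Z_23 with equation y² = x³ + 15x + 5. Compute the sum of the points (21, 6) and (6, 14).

(20, 18)

(21, 6) + (6, 14). λ = (14 - 6)/(6 - 21) ≡ 8/8 mod 23. 8⁻¹ ≡ 3 (mod 23), so λ ≡ 1.
  x = λ² - 21 - 6 = 1 - 27 ≡ 20; y = λ·(21 - 20) - 6 ≡ 18. → (20, 18)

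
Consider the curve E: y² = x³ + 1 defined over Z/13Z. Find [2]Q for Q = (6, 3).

tangent at (6, 3): λ = (3·6² + 0)/(2·3) ≡ 4/6. 6⁻¹ ≡ 11 (mod 13), so λ ≡ 4·11 ≡ 5.
  x = λ² - 6 - 6 = 25 - 12 ≡ 0; y = λ·(6 - 0) - 3 ≡ 1. → (0, 1)

(0, 1)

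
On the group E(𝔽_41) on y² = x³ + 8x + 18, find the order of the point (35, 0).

2

2P: (35, 0) + (35, 0): same x and y₁ ≡ -y₂, so the sum is O.
2P = O, so the order is 2.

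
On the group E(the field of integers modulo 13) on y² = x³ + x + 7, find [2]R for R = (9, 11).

(11, 7)

tangent at (9, 11): λ = (3·9² + 1)/(2·11) ≡ 10/9. 9⁻¹ ≡ 3 (mod 13) since 9·3 = 27 ≡ 1, so λ ≡ 10·3 ≡ 4.
  x = λ² - 9 - 9 = 16 - 18 ≡ 11; y = λ·(9 - 11) - 11 ≡ 7. → (11, 7)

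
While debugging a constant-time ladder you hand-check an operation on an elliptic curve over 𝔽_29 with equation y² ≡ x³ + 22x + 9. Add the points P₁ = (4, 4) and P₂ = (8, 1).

(23, 3)

(4, 4) + (8, 1). λ = (1 - 4)/(8 - 4) ≡ 26/4 mod 29. 4⁻¹ ≡ 22 (mod 29), so λ ≡ 21.
  x = λ² - 4 - 8 = 441 - 12 ≡ 23; y = λ·(4 - 23) - 4 ≡ 3. → (23, 3)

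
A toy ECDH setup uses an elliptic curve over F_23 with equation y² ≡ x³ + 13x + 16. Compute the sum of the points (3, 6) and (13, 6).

(7, 17)

(3, 6) + (13, 6). λ = (6 - 6)/(13 - 3) ≡ 0/10 mod 23. 10⁻¹ ≡ 7 (mod 23), so λ ≡ 0.
  x = λ² - 3 - 13 = 0 - 16 ≡ 7; y = λ·(3 - 7) - 6 ≡ 17. → (7, 17)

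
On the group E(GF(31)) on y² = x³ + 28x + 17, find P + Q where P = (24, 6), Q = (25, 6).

(24, 6) + (25, 6). λ = (6 - 6)/(25 - 24) ≡ 0/1 mod 31. 1⁻¹ ≡ 1 (mod 31), so λ ≡ 0.
  x = λ² - 24 - 25 = 0 - 49 ≡ 13; y = λ·(24 - 13) - 6 ≡ 25. → (13, 25)

(13, 25)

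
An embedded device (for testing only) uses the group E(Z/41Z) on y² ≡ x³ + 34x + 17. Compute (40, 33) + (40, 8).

The two points share x = 40 and their y-coordinates satisfy 33 + 8 ≡ 0 (mod 41), so they are inverses. Their sum is ∞.

O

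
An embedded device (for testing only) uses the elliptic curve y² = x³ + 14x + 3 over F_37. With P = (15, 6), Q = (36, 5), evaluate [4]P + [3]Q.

(22, 9)

First 4P:
Repeated addition: build up to 4P.
2P: tangent at (15, 6): λ = (3·15² + 14)/(2·6) ≡ 23/12. 12⁻¹ ≡ 34 (mod 37) since 12·34 = 408 ≡ 1, so λ ≡ 23·34 ≡ 5.
  x = λ² - 15 - 15 = 25 - 30 ≡ 32; y = λ·(15 - 32) - 6 ≡ 20. → (32, 20)
3P: (32, 20) + (15, 6). λ = (6 - 20)/(15 - 32) ≡ 23/20 mod 37. 20⁻¹ ≡ 13 (mod 37), so λ ≡ 3.
  x = λ² - 32 - 15 = 9 - 47 ≡ 36; y = λ·(32 - 36) - 20 ≡ 5. → (36, 5)
4P: (36, 5) + (15, 6). λ = (6 - 5)/(15 - 36) ≡ 1/16 mod 37. 16⁻¹ ≡ 7 (mod 37), so λ ≡ 7.
  x = λ² - 36 - 15 = 49 - 51 ≡ 35; y = λ·(36 - 35) - 5 ≡ 2. → (35, 2)
4P = (35, 2).
Next 3Q:
Repeated addition: build up to 3Q.
2Q: tangent at (36, 5): λ = (3·36² + 14)/(2·5) ≡ 17/10. 10⁻¹ ≡ 26 (mod 37), so λ ≡ 17·26 ≡ 35.
  x = λ² - 36 - 36 = 1225 - 72 ≡ 6; y = λ·(36 - 6) - 5 ≡ 9. → (6, 9)
3Q: (6, 9) + (36, 5). λ = (5 - 9)/(36 - 6) ≡ 33/30 mod 37. 30⁻¹ ≡ 21 (mod 37) since 30·21 = 630 ≡ 1, so λ ≡ 27.
  x = λ² - 6 - 36 = 729 - 42 ≡ 21; y = λ·(6 - 21) - 9 ≡ 30. → (21, 30)
3Q = (21, 30).
Finally 4P + 3Q:
(35, 2) + (21, 30). λ = (30 - 2)/(21 - 35) ≡ 28/23 mod 37. 23⁻¹ ≡ 29 (mod 37) since 23·29 = 667 ≡ 1, so λ ≡ 35.
  x = λ² - 35 - 21 = 1225 - 56 ≡ 22; y = λ·(35 - 22) - 2 ≡ 9. → (22, 9)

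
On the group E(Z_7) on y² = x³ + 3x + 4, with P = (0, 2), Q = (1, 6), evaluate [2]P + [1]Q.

(0, 5)

First 2P:
Repeated addition: build up to 2P.
2P: tangent at (0, 2): λ = (3·0² + 3)/(2·2) ≡ 3/4. 4⁻¹ ≡ 2 (mod 7) since 4·2 = 8 ≡ 1, so λ ≡ 3·2 ≡ 6.
  x = λ² - 0 - 0 = 36 - 0 ≡ 1; y = λ·(0 - 1) - 2 ≡ 6. → (1, 6)
2P = (1, 6).
Finally 2P + Q:
tangent at (1, 6): λ = (3·1² + 3)/(2·6) ≡ 6/5. 5⁻¹ ≡ 3 (mod 7), so λ ≡ 6·3 ≡ 4.
  x = λ² - 1 - 1 = 16 - 2 ≡ 0; y = λ·(1 - 0) - 6 ≡ 5. → (0, 5)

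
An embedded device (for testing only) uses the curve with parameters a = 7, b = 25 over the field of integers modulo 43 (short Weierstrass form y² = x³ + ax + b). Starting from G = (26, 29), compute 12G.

Repeated addition: build up to 12G.
2G: tangent at (26, 29): λ = (3·26² + 7)/(2·29) ≡ 14/15. 15⁻¹ ≡ 23 (mod 43), so λ ≡ 14·23 ≡ 21.
  x = λ² - 26 - 26 = 441 - 52 ≡ 2; y = λ·(26 - 2) - 29 ≡ 2. → (2, 2)
3G: (2, 2) + (26, 29). λ = (29 - 2)/(26 - 2) ≡ 27/24 mod 43. 24⁻¹ ≡ 9 (mod 43), so λ ≡ 28.
  x = λ² - 2 - 26 = 784 - 28 ≡ 25; y = λ·(2 - 25) - 2 ≡ 42. → (25, 42)
4G: (25, 42) + (26, 29). λ = (29 - 42)/(26 - 25) ≡ 30/1 mod 43. 1⁻¹ ≡ 1 (mod 43), so λ ≡ 30.
  x = λ² - 25 - 26 = 900 - 51 ≡ 32; y = λ·(25 - 32) - 42 ≡ 6. → (32, 6)
5G: (32, 6) + (26, 29). λ = (29 - 6)/(26 - 32) ≡ 23/37 mod 43. 37⁻¹ ≡ 7 (mod 43) since 37·7 = 259 ≡ 1, so λ ≡ 32.
  x = λ² - 32 - 26 = 1024 - 58 ≡ 20; y = λ·(32 - 20) - 6 ≡ 34. → (20, 34)
6G: (20, 34) + (26, 29). λ = (29 - 34)/(26 - 20) ≡ 38/6 mod 43. 6⁻¹ ≡ 36 (mod 43) since 6·36 = 216 ≡ 1, so λ ≡ 35.
  x = λ² - 20 - 26 = 1225 - 46 ≡ 18; y = λ·(20 - 18) - 34 ≡ 36. → (18, 36)
7G: (18, 36) + (26, 29). λ = (29 - 36)/(26 - 18) ≡ 36/8 mod 43. 8⁻¹ ≡ 27 (mod 43), so λ ≡ 26.
  x = λ² - 18 - 26 = 676 - 44 ≡ 30; y = λ·(18 - 30) - 36 ≡ 39. → (30, 39)
8G: (30, 39) + (26, 29). λ = (29 - 39)/(26 - 30) ≡ 33/39 mod 43. 39⁻¹ ≡ 32 (mod 43) since 39·32 = 1248 ≡ 1, so λ ≡ 24.
  x = λ² - 30 - 26 = 576 - 56 ≡ 4; y = λ·(30 - 4) - 39 ≡ 26. → (4, 26)
9G: (4, 26) + (26, 29). λ = (29 - 26)/(26 - 4) ≡ 3/22 mod 43. 22⁻¹ ≡ 2 (mod 43), so λ ≡ 6.
  x = λ² - 4 - 26 = 36 - 30 ≡ 6; y = λ·(4 - 6) - 26 ≡ 5. → (6, 5)
10G: (6, 5) + (26, 29). λ = (29 - 5)/(26 - 6) ≡ 24/20 mod 43. 20⁻¹ ≡ 28 (mod 43) since 20·28 = 560 ≡ 1, so λ ≡ 27.
  x = λ² - 6 - 26 = 729 - 32 ≡ 9; y = λ·(6 - 9) - 5 ≡ 0. → (9, 0)
11G: (9, 0) + (26, 29). λ = (29 - 0)/(26 - 9) ≡ 29/17 mod 43. 17⁻¹ ≡ 38 (mod 43) since 17·38 = 646 ≡ 1, so λ ≡ 27.
  x = λ² - 9 - 26 = 729 - 35 ≡ 6; y = λ·(9 - 6) - 0 ≡ 38. → (6, 38)
12G: (6, 38) + (26, 29). λ = (29 - 38)/(26 - 6) ≡ 34/20 mod 43. 20⁻¹ ≡ 28 (mod 43) since 20·28 = 560 ≡ 1, so λ ≡ 6.
  x = λ² - 6 - 26 = 36 - 32 ≡ 4; y = λ·(6 - 4) - 38 ≡ 17. → (4, 17)

(4, 17)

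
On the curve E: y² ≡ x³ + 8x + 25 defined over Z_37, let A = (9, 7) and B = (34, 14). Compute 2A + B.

First 2A:
Repeated addition: build up to 2A.
2A: tangent at (9, 7): λ = (3·9² + 8)/(2·7) ≡ 29/14. 14⁻¹ ≡ 8 (mod 37) since 14·8 = 112 ≡ 1, so λ ≡ 29·8 ≡ 10.
  x = λ² - 9 - 9 = 100 - 18 ≡ 8; y = λ·(9 - 8) - 7 ≡ 3. → (8, 3)
2A = (8, 3).
Finally 2A + B:
(8, 3) + (34, 14). λ = (14 - 3)/(34 - 8) ≡ 11/26 mod 37. 26⁻¹ ≡ 10 (mod 37) since 26·10 = 260 ≡ 1, so λ ≡ 36.
  x = λ² - 8 - 34 = 1296 - 42 ≡ 33; y = λ·(8 - 33) - 3 ≡ 22. → (33, 22)

(33, 22)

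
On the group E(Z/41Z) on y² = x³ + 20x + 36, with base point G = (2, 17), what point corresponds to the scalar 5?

Double-and-add on 5 = (101)₂. Start with G = (2, 17) for the leading 1-bit.
double: tangent at (2, 17): λ = (3·2² + 20)/(2·17) ≡ 32/34. 34⁻¹ ≡ 35 (mod 41) since 34·35 = 1190 ≡ 1, so λ ≡ 32·35 ≡ 13.
  x = λ² - 2 - 2 = 169 - 4 ≡ 1; y = λ·(2 - 1) - 17 ≡ 37. → (1, 37)
double: tangent at (1, 37): λ = (3·1² + 20)/(2·37) ≡ 23/33. 33⁻¹ ≡ 5 (mod 41), so λ ≡ 23·5 ≡ 33.
  x = λ² - 1 - 1 = 1089 - 2 ≡ 21; y = λ·(1 - 21) - 37 ≡ 0. → (21, 0)
add G: (21, 0) + (2, 17). λ = (17 - 0)/(2 - 21) ≡ 17/22 mod 41. 22⁻¹ ≡ 28 (mod 41), so λ ≡ 25.
  x = λ² - 21 - 2 = 625 - 23 ≡ 28; y = λ·(21 - 28) - 0 ≡ 30. → (28, 30)

(28, 30)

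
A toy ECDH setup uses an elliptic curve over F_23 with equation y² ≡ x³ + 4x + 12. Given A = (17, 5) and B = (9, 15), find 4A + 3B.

First 4A:
Repeated addition: build up to 4A.
2A: tangent at (17, 5): λ = (3·17² + 4)/(2·5) ≡ 20/10. 10⁻¹ ≡ 7 (mod 23), so λ ≡ 20·7 ≡ 2.
  x = λ² - 17 - 17 = 4 - 34 ≡ 16; y = λ·(17 - 16) - 5 ≡ 20. → (16, 20)
3A: (16, 20) + (17, 5). λ = (5 - 20)/(17 - 16) ≡ 8/1 mod 23. 1⁻¹ ≡ 1 (mod 23), so λ ≡ 8.
  x = λ² - 16 - 17 = 64 - 33 ≡ 8; y = λ·(16 - 8) - 20 ≡ 21. → (8, 21)
4A: (8, 21) + (17, 5). λ = (5 - 21)/(17 - 8) ≡ 7/9 mod 23. 9⁻¹ ≡ 18 (mod 23), so λ ≡ 11.
  x = λ² - 8 - 17 = 121 - 25 ≡ 4; y = λ·(8 - 4) - 21 ≡ 0. → (4, 0)
4A = (4, 0).
Next 3B:
Repeated addition: build up to 3B.
2B: tangent at (9, 15): λ = (3·9² + 4)/(2·15) ≡ 17/7. 7⁻¹ ≡ 10 (mod 23) since 7·10 = 70 ≡ 1, so λ ≡ 17·10 ≡ 9.
  x = λ² - 9 - 9 = 81 - 18 ≡ 17; y = λ·(9 - 17) - 15 ≡ 5. → (17, 5)
3B: (17, 5) + (9, 15). λ = (15 - 5)/(9 - 17) ≡ 10/15 mod 23. 15⁻¹ ≡ 20 (mod 23), so λ ≡ 16.
  x = λ² - 17 - 9 = 256 - 26 ≡ 0; y = λ·(17 - 0) - 5 ≡ 14. → (0, 14)
3B = (0, 14).
Finally 4A + 3B:
(4, 0) + (0, 14). λ = (14 - 0)/(0 - 4) ≡ 14/19 mod 23. 19⁻¹ ≡ 17 (mod 23), so λ ≡ 8.
  x = λ² - 4 - 0 = 64 - 4 ≡ 14; y = λ·(4 - 14) - 0 ≡ 12. → (14, 12)

(14, 12)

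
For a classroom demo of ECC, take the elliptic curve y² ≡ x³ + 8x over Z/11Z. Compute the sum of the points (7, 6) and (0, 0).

(7, 6) + (0, 0). λ = (0 - 6)/(0 - 7) ≡ 5/4 mod 11. 4⁻¹ ≡ 3 (mod 11) since 4·3 = 12 ≡ 1, so λ ≡ 4.
  x = λ² - 7 - 0 = 16 - 7 ≡ 9; y = λ·(7 - 9) - 6 ≡ 8. → (9, 8)

(9, 8)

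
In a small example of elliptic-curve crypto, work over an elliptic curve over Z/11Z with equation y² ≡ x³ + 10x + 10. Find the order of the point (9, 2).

7

2P: tangent at (9, 2): λ = (3·9² + 10)/(2·2) ≡ 0/4. 4⁻¹ ≡ 3 (mod 11), so λ ≡ 0·3 ≡ 0.
  x = λ² - 9 - 9 = 0 - 18 ≡ 4; y = λ·(9 - 4) - 2 ≡ 9. → (4, 9)
3P: (4, 9) + (9, 2). λ = (2 - 9)/(9 - 4) ≡ 4/5 mod 11. 5⁻¹ ≡ 9 (mod 11) since 5·9 = 45 ≡ 1, so λ ≡ 3.
  x = λ² - 4 - 9 = 9 - 13 ≡ 7; y = λ·(4 - 7) - 9 ≡ 4. → (7, 4)
4P: (7, 4) + (9, 2). λ = (2 - 4)/(9 - 7) ≡ 9/2 mod 11. 2⁻¹ ≡ 6 (mod 11), so λ ≡ 10.
  x = λ² - 7 - 9 = 100 - 16 ≡ 7; y = λ·(7 - 7) - 4 ≡ 7. → (7, 7)
5P: (7, 7) + (9, 2). λ = (2 - 7)/(9 - 7) ≡ 6/2 mod 11. 2⁻¹ ≡ 6 (mod 11), so λ ≡ 3.
  x = λ² - 7 - 9 = 9 - 16 ≡ 4; y = λ·(7 - 4) - 7 ≡ 2. → (4, 2)
6P: (4, 2) + (9, 2). λ = (2 - 2)/(9 - 4) ≡ 0/5 mod 11. 5⁻¹ ≡ 9 (mod 11), so λ ≡ 0.
  x = λ² - 4 - 9 = 0 - 13 ≡ 9; y = λ·(4 - 9) - 2 ≡ 9. → (9, 9)
7P: (9, 9) + (9, 2): same x and y₁ ≡ -y₂, so the sum is 𝒪.
7P = 𝒪, so the order is 7.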